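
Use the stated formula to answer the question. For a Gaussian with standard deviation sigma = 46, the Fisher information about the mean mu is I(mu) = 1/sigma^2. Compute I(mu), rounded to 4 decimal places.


The Fisher information for the mean of a normal distribution is I(mu) = 1/sigma^2.
sigma = 46, so sigma^2 = 2116.
I(mu) = 1/2116 = 0.0005

0.0005


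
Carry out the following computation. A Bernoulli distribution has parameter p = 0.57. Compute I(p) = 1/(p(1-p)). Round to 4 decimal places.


For Bernoulli(p), Fisher information is I(p) = 1/(p*(1-p)).
p = 0.57, 1-p = 0.43.
p*(1-p) = 0.2451.
I(p) = 1/0.2451 = 4.0800

4.0800


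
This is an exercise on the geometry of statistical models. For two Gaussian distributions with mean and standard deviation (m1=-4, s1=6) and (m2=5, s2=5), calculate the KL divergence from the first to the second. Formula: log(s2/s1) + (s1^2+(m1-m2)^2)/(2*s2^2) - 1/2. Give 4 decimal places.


KL divergence between normal distributions:
KL = log(s2/s1) + (s1^2 + (m1-m2)^2)/(2*s2^2) - 1/2.
log(5/6) = -0.182322.
(6^2 + (-4-5)^2)/(2*5^2) = (36 + 81)/50 = 2.34.
KL = -0.182322 + 2.34 - 0.5 = 1.6577

1.6577


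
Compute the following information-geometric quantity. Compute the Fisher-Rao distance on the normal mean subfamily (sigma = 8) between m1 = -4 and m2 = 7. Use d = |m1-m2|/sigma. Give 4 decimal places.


On the fixed-variance normal subfamily, geodesic distance = |m1-m2|/sigma.
|-4 - 7| = 11.
sigma = 8.
d = 11/8 = 1.3750

1.3750


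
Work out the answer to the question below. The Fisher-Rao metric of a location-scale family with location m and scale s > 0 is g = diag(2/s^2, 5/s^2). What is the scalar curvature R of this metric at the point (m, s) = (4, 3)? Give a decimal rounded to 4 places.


The metric has the form g = (A dm^2 + B ds^2)/s^2 with A = 2, B = 5.
Substitute u = sqrt(A/B)*m: g = B*(du^2 + ds^2)/s^2, i.e. B times the
Poincare upper half-plane metric, which has constant Gaussian curvature -1.
Scaling a 2D metric by a constant c divides the Gaussian curvature by c,
so K = -1/B = -1/(5) = -0.2000 everywhere (the point (m, s) = (4, 3) is irrelevant:
the curvature is constant).
Scalar curvature in dimension 2: R = 2K = -2/(5) = -0.4000.

-0.4000


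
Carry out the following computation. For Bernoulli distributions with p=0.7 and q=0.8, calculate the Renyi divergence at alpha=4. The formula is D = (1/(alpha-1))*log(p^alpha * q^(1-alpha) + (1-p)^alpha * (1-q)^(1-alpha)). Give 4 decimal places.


Renyi divergence of order alpha between Bernoulli distributions:
D = (1/(alpha-1))*log(p^alpha * q^(1-alpha) + (1-p)^alpha * (1-q)^(1-alpha)).
alpha = 4, p = 0.7, q = 0.8.
p^alpha * q^(1-alpha) = 0.7^4 * 0.8^-3 = 0.468945.
(1-p)^alpha * (1-q)^(1-alpha) = 0.3^4 * 0.2^-3 = 1.0125.
sum = 0.468945 + 1.0125 = 1.481445.
D = (1/3)*log(1.481445) = 0.1310

0.1310


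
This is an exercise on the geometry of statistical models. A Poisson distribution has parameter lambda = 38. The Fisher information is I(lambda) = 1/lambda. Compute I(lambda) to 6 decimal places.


Fisher information for Poisson: I(lambda) = 1/lambda.
lambda = 38.
I(lambda) = 1/38 = 0.026316

0.026316


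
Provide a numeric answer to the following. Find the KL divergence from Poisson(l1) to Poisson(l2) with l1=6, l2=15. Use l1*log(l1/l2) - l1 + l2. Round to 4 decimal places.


KL divergence for Poisson:
KL = l1*log(l1/l2) - l1 + l2.
l1 = 6, l2 = 15.
log(6/15) = -0.916291.
l1*log(l1/l2) = 6 * -0.916291 = -5.497744.
KL = -5.497744 - 6 + 15 = 3.5023

3.5023


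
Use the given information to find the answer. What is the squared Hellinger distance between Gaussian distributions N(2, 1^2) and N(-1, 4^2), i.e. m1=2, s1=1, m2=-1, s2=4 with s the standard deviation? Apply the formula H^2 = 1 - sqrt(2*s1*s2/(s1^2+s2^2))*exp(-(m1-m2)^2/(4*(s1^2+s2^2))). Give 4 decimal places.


Squared Hellinger distance for Gaussians:
H^2 = 1 - sqrt(2*s1*s2/(s1^2+s2^2)) * exp(-(m1-m2)^2/(4*(s1^2+s2^2))).
s1^2 = 1, s2^2 = 16, s1^2+s2^2 = 17.
sqrt(2*1*4/(17)) = 0.685994.
(m1-m2)^2 = (3)^2 = 9.
exp(-9/(4*17)) = exp(-0.132353) = 0.876032.
H^2 = 1 - 0.685994*0.876032 = 0.3990

0.3990


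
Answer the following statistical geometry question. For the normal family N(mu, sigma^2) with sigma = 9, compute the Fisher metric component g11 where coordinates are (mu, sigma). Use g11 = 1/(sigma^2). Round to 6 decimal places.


For the 2-parameter normal family, the Fisher metric has:
  g11 = 1/sigma^2, g22 = 2/sigma^2.
sigma = 9, sigma^2 = 81.
g11 = 0.012346

0.012346


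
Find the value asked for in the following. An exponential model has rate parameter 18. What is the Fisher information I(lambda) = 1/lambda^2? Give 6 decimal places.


Fisher information for exponential: I(lambda) = 1/lambda^2.
lambda = 18, lambda^2 = 324.
I = 1/324 = 0.003086

0.003086


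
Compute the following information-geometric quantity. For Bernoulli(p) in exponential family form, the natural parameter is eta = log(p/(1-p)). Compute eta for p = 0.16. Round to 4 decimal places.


Natural parameter for Bernoulli: eta = log(p/(1-p)).
p = 0.16, 1-p = 0.84.
p/(1-p) = 0.190476.
eta = log(0.190476) = -1.6582

-1.6582


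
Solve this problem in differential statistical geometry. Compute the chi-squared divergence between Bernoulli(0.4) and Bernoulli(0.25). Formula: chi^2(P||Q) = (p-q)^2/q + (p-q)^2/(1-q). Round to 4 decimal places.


Chi-squared divergence between Bernoulli distributions:
chi^2 = (p-q)^2/q + (p-q)^2/(1-q).
p = 0.4, q = 0.25, p-q = 0.15.
(p-q)^2 = 0.0225.
term1 = 0.0225/0.25 = 0.09.
term2 = 0.0225/0.75 = 0.03.
chi^2 = 0.09 + 0.03 = 0.1200

0.1200


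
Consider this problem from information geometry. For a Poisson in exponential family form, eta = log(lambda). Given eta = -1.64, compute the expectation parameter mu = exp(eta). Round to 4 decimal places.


Expectation parameter for Poisson exponential family:
mu = exp(eta).
eta = -1.64.
mu = exp(-1.64) = 0.1940

0.1940


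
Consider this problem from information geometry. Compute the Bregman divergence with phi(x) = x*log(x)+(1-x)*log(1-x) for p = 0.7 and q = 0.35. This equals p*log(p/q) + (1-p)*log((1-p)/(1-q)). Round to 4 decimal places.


Bregman divergence with negative entropy generator:
D = p*log(p/q) + (1-p)*log((1-p)/(1-q)).
p = 0.7, q = 0.35.
p*log(p/q) = 0.7*log(0.7/0.35) = 0.485203.
(1-p)*log((1-p)/(1-q)) = 0.3*log(0.3/0.65) = -0.231957.
D = 0.485203 + -0.231957 = 0.2532

0.2532


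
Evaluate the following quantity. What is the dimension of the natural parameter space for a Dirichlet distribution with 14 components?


Exponential family dimension calculation:
Dirichlet with 14 components has 14 natural parameters.

14


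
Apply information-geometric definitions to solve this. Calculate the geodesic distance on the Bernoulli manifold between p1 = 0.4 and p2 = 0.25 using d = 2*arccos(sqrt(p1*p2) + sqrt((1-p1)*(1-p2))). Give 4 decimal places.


Geodesic distance on Bernoulli manifold:
d(p1,p2) = 2*arccos(sqrt(p1*p2) + sqrt((1-p1)*(1-p2))).
sqrt(p1*p2) = sqrt(0.4*0.25) = 0.316228.
sqrt((1-p1)*(1-p2)) = sqrt(0.6*0.75) = 0.67082.
arg = 0.316228 + 0.67082 = 0.987048.
d = 2*arccos(0.987048) = 0.3222

0.3222


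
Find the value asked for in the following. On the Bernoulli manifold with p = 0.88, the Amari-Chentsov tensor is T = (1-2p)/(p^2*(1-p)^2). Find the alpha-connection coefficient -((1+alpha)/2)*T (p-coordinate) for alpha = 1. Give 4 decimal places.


Skewness (Amari-Chentsov) tensor: T = (1-2p)/(p^2*(1-p)^2).
p = 0.88, 1-2p = -0.76, p^2 = 0.7744, (1-p)^2 = 0.0144.
T = -0.76/(0.7744 * 0.0144) = -68.153122.
In the p-coordinate, Gamma^(alpha) = Gamma^(0) - (alpha/2)*T with Gamma^(0) = (1/2)*g'(p) = -T/2,
so Gamma^(alpha) = -((1+alpha)/2)*T.
alpha = 1, -(1+alpha)/2 = -1.0.
Gamma = -1.0 * -68.153122 = 68.1531

68.1531


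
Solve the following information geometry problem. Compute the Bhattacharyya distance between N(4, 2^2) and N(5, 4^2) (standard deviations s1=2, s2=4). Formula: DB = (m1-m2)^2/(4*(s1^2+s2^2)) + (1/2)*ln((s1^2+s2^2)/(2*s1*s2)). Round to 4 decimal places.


Bhattacharyya distance between two Gaussians:
DB = (m1-m2)^2/(4*(s1^2+s2^2)) + (1/2)*ln((s1^2+s2^2)/(2*s1*s2)).
(m1-m2)^2 = (-1)^2 = 1.
s1^2+s2^2 = 4 + 16 = 20.
term1 = 1/80 = 0.0125.
term2 = 0.5*ln(20/16.0) = 0.111572.
DB = 0.0125 + 0.111572 = 0.1241

0.1241


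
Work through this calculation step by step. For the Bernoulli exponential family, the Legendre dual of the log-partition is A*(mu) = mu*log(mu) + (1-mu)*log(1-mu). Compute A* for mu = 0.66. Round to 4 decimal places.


Legendre transform for Bernoulli:
A*(mu) = mu*log(mu) + (1-mu)*log(1-mu).
mu = 0.66, 1-mu = 0.34.
mu*log(mu) = 0.66*log(0.66) = -0.27424.
(1-mu)*log(1-mu) = 0.34*log(0.34) = -0.366795.
A* = -0.27424 + -0.366795 = -0.6410

-0.6410


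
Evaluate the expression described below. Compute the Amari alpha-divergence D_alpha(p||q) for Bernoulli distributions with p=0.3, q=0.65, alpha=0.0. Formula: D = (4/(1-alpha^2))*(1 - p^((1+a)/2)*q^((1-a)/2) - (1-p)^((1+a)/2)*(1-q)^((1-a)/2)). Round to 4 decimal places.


Amari alpha-divergence:
D = (4/(1-alpha^2))*(1 - p^((1+a)/2)*q^((1-a)/2) - (1-p)^((1+a)/2)*(1-q)^((1-a)/2)).
alpha = 0.0, p = 0.3, q = 0.65.
e1 = (1+alpha)/2 = 0.5, e2 = (1-alpha)/2 = 0.5.
t1 = p^e1 * q^e2 = 0.3^0.5 * 0.65^0.5 = 0.441588.
t2 = (1-p)^e1 * (1-q)^e2 = 0.7^0.5 * 0.35^0.5 = 0.494975.
4/(1-alpha^2) = 4.0.
D = 4.0*(1 - 0.441588 - 0.494975) = 0.2537

0.2537


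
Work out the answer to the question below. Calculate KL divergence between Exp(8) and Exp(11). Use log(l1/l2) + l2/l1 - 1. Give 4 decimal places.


KL divergence for exponential family:
KL = log(l1/l2) + l2/l1 - 1.
log(8/11) = -0.318454.
11/8 = 1.375.
KL = -0.318454 + 1.375 - 1 = 0.0565

0.0565


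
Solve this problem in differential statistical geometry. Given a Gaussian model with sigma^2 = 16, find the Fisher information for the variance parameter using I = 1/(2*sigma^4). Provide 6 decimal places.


Fisher information for variance: I(sigma^2) = 1/(2*sigma^4).
sigma^2 = 16, so sigma^4 = 256.
I = 1/(2*256) = 1/512 = 0.001953

0.001953


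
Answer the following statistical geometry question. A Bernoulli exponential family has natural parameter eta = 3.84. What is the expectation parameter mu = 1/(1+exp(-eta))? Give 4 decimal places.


Dual coordinate (expectation parameter) for Bernoulli:
mu = 1/(1+exp(-eta)).
eta = 3.84.
exp(-eta) = exp(-3.84) = 0.021494.
mu = 1/(1+0.021494) = 0.9790

0.9790


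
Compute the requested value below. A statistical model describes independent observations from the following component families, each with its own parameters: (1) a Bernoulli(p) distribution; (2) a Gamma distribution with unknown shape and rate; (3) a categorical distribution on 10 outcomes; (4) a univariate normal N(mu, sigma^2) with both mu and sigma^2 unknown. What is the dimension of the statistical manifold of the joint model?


The dimension of a statistical manifold equals the number of free
(independent) real parameters of the model. For a product of independent
blocks the parameter counts add.
- Bernoulli (p): 1.
- Gamma (shape, rate): 2.
- categorical on 10 outcomes (probabilities sum to 1): 10-1 = 9.
- normal (mu, sigma^2): 2.
Total = 1 + 2 + 9 + 2 = 14.
Dimension = 14

14


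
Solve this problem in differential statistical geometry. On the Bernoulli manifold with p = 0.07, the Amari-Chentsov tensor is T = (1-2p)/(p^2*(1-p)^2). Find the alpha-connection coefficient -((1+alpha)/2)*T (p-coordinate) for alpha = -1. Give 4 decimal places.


Skewness (Amari-Chentsov) tensor: T = (1-2p)/(p^2*(1-p)^2).
p = 0.07, 1-2p = 0.86, p^2 = 0.0049, (1-p)^2 = 0.8649.
T = 0.86/(0.0049 * 0.8649) = 202.92543.
In the p-coordinate, Gamma^(alpha) = Gamma^(0) - (alpha/2)*T with Gamma^(0) = (1/2)*g'(p) = -T/2,
so Gamma^(alpha) = -((1+alpha)/2)*T.
alpha = -1, -(1+alpha)/2 = 0.0.
Gamma = 0.0 * 202.92543 = 0.0000

0.0000


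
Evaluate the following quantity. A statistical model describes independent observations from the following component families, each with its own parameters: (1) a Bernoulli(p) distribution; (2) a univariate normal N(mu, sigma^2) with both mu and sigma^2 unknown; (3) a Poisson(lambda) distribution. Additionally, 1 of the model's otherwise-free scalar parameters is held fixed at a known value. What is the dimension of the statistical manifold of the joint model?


The dimension of a statistical manifold equals the number of free
(independent) real parameters of the model. For a product of independent
blocks the parameter counts add.
- Bernoulli (p): 1.
- normal (mu, sigma^2): 2.
- Poisson (lambda): 1.
Total = 1 + 2 + 1 = 4.
1 parameter(s) fixed at known values: 4 - 1 = 3.
Dimension = 3

3


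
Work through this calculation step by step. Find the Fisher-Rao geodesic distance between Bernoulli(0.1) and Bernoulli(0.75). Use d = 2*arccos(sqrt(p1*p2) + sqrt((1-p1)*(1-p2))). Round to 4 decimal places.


Geodesic distance on Bernoulli manifold:
d(p1,p2) = 2*arccos(sqrt(p1*p2) + sqrt((1-p1)*(1-p2))).
sqrt(p1*p2) = sqrt(0.1*0.75) = 0.273861.
sqrt((1-p1)*(1-p2)) = sqrt(0.9*0.25) = 0.474342.
arg = 0.273861 + 0.474342 = 0.748203.
d = 2*arccos(0.748203) = 1.4509

1.4509


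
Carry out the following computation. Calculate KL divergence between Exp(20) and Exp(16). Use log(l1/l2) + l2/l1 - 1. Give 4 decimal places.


KL divergence for exponential family:
KL = log(l1/l2) + l2/l1 - 1.
log(20/16) = 0.223144.
16/20 = 0.8.
KL = 0.223144 + 0.8 - 1 = 0.0231

0.0231


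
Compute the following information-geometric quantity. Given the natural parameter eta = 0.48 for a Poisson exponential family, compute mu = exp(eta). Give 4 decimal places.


Expectation parameter for Poisson exponential family:
mu = exp(eta).
eta = 0.48.
mu = exp(0.48) = 1.6161

1.6161


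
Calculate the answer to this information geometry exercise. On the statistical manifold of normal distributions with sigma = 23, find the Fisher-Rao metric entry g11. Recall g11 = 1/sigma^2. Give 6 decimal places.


For the 2-parameter normal family, the Fisher metric has:
  g11 = 1/sigma^2, g22 = 2/sigma^2.
sigma = 23, sigma^2 = 529.
g11 = 0.001890

0.001890


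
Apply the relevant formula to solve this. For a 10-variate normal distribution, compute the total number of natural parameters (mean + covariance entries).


Exponential family dimension calculation:
For 10-dim MVN: mean has 10 params, covariance has 10*11/2 = 55 unique entries.
Total dim = 10 + 55 = 65.

65


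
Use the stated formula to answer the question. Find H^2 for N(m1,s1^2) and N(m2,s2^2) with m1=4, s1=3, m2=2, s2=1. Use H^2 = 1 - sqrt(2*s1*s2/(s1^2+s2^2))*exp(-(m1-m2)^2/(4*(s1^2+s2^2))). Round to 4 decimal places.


Squared Hellinger distance for Gaussians:
H^2 = 1 - sqrt(2*s1*s2/(s1^2+s2^2)) * exp(-(m1-m2)^2/(4*(s1^2+s2^2))).
s1^2 = 9, s2^2 = 1, s1^2+s2^2 = 10.
sqrt(2*3*1/(10)) = 0.774597.
(m1-m2)^2 = (2)^2 = 4.
exp(-4/(4*10)) = exp(-0.1) = 0.904837.
H^2 = 1 - 0.774597*0.904837 = 0.2991

0.2991


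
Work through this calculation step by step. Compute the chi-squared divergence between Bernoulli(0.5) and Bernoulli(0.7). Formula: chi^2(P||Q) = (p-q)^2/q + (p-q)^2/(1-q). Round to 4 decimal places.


Chi-squared divergence between Bernoulli distributions:
chi^2 = (p-q)^2/q + (p-q)^2/(1-q).
p = 0.5, q = 0.7, p-q = -0.2.
(p-q)^2 = 0.04.
term1 = 0.04/0.7 = 0.057143.
term2 = 0.04/0.3 = 0.133333.
chi^2 = 0.057143 + 0.133333 = 0.1905

0.1905


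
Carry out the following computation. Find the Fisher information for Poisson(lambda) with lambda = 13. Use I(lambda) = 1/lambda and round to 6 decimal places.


Fisher information for Poisson: I(lambda) = 1/lambda.
lambda = 13.
I(lambda) = 1/13 = 0.076923

0.076923


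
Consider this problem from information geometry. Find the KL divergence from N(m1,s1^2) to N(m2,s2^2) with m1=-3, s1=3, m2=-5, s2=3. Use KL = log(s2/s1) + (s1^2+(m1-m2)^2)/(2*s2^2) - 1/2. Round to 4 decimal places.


KL divergence between normal distributions:
KL = log(s2/s1) + (s1^2 + (m1-m2)^2)/(2*s2^2) - 1/2.
log(3/3) = 0.0.
(3^2 + (-3--5)^2)/(2*3^2) = (9 + 4)/18 = 0.722222.
KL = 0.0 + 0.722222 - 0.5 = 0.2222

0.2222


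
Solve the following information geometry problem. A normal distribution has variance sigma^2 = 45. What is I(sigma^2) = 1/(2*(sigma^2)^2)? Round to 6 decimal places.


Fisher information for variance: I(sigma^2) = 1/(2*sigma^4).
sigma^2 = 45, so sigma^4 = 2025.
I = 1/(2*2025) = 1/4050 = 0.000247

0.000247


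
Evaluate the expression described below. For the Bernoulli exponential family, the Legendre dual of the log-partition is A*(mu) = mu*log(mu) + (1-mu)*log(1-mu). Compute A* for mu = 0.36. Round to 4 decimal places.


Legendre transform for Bernoulli:
A*(mu) = mu*log(mu) + (1-mu)*log(1-mu).
mu = 0.36, 1-mu = 0.64.
mu*log(mu) = 0.36*log(0.36) = -0.367794.
(1-mu)*log(1-mu) = 0.64*log(0.64) = -0.285624.
A* = -0.367794 + -0.285624 = -0.6534

-0.6534


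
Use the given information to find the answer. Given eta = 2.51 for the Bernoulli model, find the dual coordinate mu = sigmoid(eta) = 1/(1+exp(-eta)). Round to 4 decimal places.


Dual coordinate (expectation parameter) for Bernoulli:
mu = 1/(1+exp(-eta)).
eta = 2.51.
exp(-eta) = exp(-2.51) = 0.081268.
mu = 1/(1+0.081268) = 0.9248

0.9248


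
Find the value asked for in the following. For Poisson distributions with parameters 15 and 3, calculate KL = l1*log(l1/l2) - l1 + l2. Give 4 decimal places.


KL divergence for Poisson:
KL = l1*log(l1/l2) - l1 + l2.
l1 = 15, l2 = 3.
log(15/3) = 1.609438.
l1*log(l1/l2) = 15 * 1.609438 = 24.141569.
KL = 24.141569 - 15 + 3 = 12.1416

12.1416


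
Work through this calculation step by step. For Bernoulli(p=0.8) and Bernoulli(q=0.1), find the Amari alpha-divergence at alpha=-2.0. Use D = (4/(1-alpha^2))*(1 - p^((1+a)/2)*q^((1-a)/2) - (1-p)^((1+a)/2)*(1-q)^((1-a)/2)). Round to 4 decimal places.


Amari alpha-divergence:
D = (4/(1-alpha^2))*(1 - p^((1+a)/2)*q^((1-a)/2) - (1-p)^((1+a)/2)*(1-q)^((1-a)/2)).
alpha = -2.0, p = 0.8, q = 0.1.
e1 = (1+alpha)/2 = -0.5, e2 = (1-alpha)/2 = 1.5.
t1 = p^e1 * q^e2 = 0.8^-0.5 * 0.1^1.5 = 0.035355.
t2 = (1-p)^e1 * (1-q)^e2 = 0.2^-0.5 * 0.9^1.5 = 1.909188.
4/(1-alpha^2) = -1.333333.
D = -1.333333*(1 - 0.035355 - 1.909188) = 1.2594

1.2594


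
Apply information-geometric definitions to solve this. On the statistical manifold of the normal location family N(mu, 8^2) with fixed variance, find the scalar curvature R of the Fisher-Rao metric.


This family has a single free parameter, so its statistical manifold
is 1-dimensional. The Riemann curvature tensor of any 1-dimensional
Riemannian manifold vanishes identically, so R = 0.

0


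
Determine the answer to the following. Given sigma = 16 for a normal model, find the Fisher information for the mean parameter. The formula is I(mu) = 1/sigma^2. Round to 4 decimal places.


The Fisher information for the mean of a normal distribution is I(mu) = 1/sigma^2.
sigma = 16, so sigma^2 = 256.
I(mu) = 1/256 = 0.0039

0.0039


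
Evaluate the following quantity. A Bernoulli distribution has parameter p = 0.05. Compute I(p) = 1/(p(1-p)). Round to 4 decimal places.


For Bernoulli(p), Fisher information is I(p) = 1/(p*(1-p)).
p = 0.05, 1-p = 0.95.
p*(1-p) = 0.0475.
I(p) = 1/0.0475 = 21.0526

21.0526


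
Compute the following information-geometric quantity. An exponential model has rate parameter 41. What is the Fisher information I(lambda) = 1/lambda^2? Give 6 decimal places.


Fisher information for exponential: I(lambda) = 1/lambda^2.
lambda = 41, lambda^2 = 1681.
I = 1/1681 = 0.000595

0.000595


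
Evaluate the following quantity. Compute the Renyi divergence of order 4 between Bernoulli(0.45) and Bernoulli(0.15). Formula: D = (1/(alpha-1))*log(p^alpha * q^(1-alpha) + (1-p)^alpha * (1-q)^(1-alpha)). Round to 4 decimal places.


Renyi divergence of order alpha between Bernoulli distributions:
D = (1/(alpha-1))*log(p^alpha * q^(1-alpha) + (1-p)^alpha * (1-q)^(1-alpha)).
alpha = 4, p = 0.45, q = 0.15.
p^alpha * q^(1-alpha) = 0.45^4 * 0.15^-3 = 12.15.
(1-p)^alpha * (1-q)^(1-alpha) = 0.55^4 * 0.85^-3 = 0.149003.
sum = 12.15 + 0.149003 = 12.299003.
D = (1/3)*log(12.299003) = 0.8365

0.8365


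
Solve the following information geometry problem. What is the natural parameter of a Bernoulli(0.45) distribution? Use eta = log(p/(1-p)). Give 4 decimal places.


Natural parameter for Bernoulli: eta = log(p/(1-p)).
p = 0.45, 1-p = 0.55.
p/(1-p) = 0.818182.
eta = log(0.818182) = -0.2007

-0.2007


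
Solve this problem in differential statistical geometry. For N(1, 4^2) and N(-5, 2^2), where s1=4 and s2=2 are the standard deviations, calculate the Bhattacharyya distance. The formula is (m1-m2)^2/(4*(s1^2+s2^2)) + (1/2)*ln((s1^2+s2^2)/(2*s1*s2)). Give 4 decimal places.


Bhattacharyya distance between two Gaussians:
DB = (m1-m2)^2/(4*(s1^2+s2^2)) + (1/2)*ln((s1^2+s2^2)/(2*s1*s2)).
(m1-m2)^2 = (6)^2 = 36.
s1^2+s2^2 = 16 + 4 = 20.
term1 = 36/80 = 0.45.
term2 = 0.5*ln(20/16.0) = 0.111572.
DB = 0.45 + 0.111572 = 0.5616

0.5616


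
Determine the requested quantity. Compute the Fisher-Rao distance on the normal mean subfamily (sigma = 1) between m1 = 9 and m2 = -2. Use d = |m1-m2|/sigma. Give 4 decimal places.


On the fixed-variance normal subfamily, geodesic distance = |m1-m2|/sigma.
|9 - -2| = 11.
sigma = 1.
d = 11/1 = 11.0000

11.0000


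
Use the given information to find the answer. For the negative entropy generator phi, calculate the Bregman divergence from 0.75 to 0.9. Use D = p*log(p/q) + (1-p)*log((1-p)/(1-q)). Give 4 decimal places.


Bregman divergence with negative entropy generator:
D = p*log(p/q) + (1-p)*log((1-p)/(1-q)).
p = 0.75, q = 0.9.
p*log(p/q) = 0.75*log(0.75/0.9) = -0.136741.
(1-p)*log((1-p)/(1-q)) = 0.25*log(0.25/0.1) = 0.229073.
D = -0.136741 + 0.229073 = 0.0923

0.0923


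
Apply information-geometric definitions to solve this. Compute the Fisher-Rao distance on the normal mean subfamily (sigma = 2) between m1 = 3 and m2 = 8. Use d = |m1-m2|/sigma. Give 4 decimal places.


On the fixed-variance normal subfamily, geodesic distance = |m1-m2|/sigma.
|3 - 8| = 5.
sigma = 2.
d = 5/2 = 2.5000

2.5000


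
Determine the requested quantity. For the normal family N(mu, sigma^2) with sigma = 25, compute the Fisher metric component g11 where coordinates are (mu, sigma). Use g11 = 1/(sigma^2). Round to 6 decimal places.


For the 2-parameter normal family, the Fisher metric has:
  g11 = 1/sigma^2, g22 = 2/sigma^2.
sigma = 25, sigma^2 = 625.
g11 = 0.001600

0.001600


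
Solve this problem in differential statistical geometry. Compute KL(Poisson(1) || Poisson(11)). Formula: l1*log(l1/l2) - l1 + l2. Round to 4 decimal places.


KL divergence for Poisson:
KL = l1*log(l1/l2) - l1 + l2.
l1 = 1, l2 = 11.
log(1/11) = -2.397895.
l1*log(l1/l2) = 1 * -2.397895 = -2.397895.
KL = -2.397895 - 1 + 11 = 7.6021

7.6021


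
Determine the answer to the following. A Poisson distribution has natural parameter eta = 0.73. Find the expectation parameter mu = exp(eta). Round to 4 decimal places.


Expectation parameter for Poisson exponential family:
mu = exp(eta).
eta = 0.73.
mu = exp(0.73) = 2.0751

2.0751


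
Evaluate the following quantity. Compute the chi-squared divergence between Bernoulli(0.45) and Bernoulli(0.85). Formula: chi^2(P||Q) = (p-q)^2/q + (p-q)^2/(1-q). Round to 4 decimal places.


Chi-squared divergence between Bernoulli distributions:
chi^2 = (p-q)^2/q + (p-q)^2/(1-q).
p = 0.45, q = 0.85, p-q = -0.4.
(p-q)^2 = 0.16.
term1 = 0.16/0.85 = 0.188235.
term2 = 0.16/0.15 = 1.066667.
chi^2 = 0.188235 + 1.066667 = 1.2549

1.2549


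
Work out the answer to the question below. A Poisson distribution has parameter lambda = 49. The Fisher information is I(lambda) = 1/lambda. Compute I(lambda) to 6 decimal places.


Fisher information for Poisson: I(lambda) = 1/lambda.
lambda = 49.
I(lambda) = 1/49 = 0.020408

0.020408


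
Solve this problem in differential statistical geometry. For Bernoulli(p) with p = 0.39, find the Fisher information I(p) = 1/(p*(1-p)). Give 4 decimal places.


For Bernoulli(p), Fisher information is I(p) = 1/(p*(1-p)).
p = 0.39, 1-p = 0.61.
p*(1-p) = 0.2379.
I(p) = 1/0.2379 = 4.2034

4.2034


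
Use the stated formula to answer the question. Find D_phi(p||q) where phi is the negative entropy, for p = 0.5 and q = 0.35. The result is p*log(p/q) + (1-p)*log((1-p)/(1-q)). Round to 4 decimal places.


Bregman divergence with negative entropy generator:
D = p*log(p/q) + (1-p)*log((1-p)/(1-q)).
p = 0.5, q = 0.35.
p*log(p/q) = 0.5*log(0.5/0.35) = 0.178337.
(1-p)*log((1-p)/(1-q)) = 0.5*log(0.5/0.65) = -0.131182.
D = 0.178337 + -0.131182 = 0.0472

0.0472


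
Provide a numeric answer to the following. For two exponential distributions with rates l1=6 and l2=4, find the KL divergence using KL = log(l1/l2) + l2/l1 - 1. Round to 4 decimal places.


KL divergence for exponential family:
KL = log(l1/l2) + l2/l1 - 1.
log(6/4) = 0.405465.
4/6 = 0.666667.
KL = 0.405465 + 0.666667 - 1 = 0.0721

0.0721


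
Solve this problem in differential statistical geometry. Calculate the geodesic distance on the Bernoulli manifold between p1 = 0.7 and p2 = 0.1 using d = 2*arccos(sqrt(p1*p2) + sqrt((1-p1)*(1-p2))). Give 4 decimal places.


Geodesic distance on Bernoulli manifold:
d(p1,p2) = 2*arccos(sqrt(p1*p2) + sqrt((1-p1)*(1-p2))).
sqrt(p1*p2) = sqrt(0.7*0.1) = 0.264575.
sqrt((1-p1)*(1-p2)) = sqrt(0.3*0.9) = 0.519615.
arg = 0.264575 + 0.519615 = 0.78419.
d = 2*arccos(0.78419) = 1.3388

1.3388


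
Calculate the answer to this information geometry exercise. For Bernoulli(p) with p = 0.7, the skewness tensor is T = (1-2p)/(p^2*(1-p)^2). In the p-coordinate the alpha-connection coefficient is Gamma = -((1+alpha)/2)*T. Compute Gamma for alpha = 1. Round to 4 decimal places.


Skewness (Amari-Chentsov) tensor: T = (1-2p)/(p^2*(1-p)^2).
p = 0.7, 1-2p = -0.4, p^2 = 0.49, (1-p)^2 = 0.09.
T = -0.4/(0.49 * 0.09) = -9.070295.
In the p-coordinate, Gamma^(alpha) = Gamma^(0) - (alpha/2)*T with Gamma^(0) = (1/2)*g'(p) = -T/2,
so Gamma^(alpha) = -((1+alpha)/2)*T.
alpha = 1, -(1+alpha)/2 = -1.0.
Gamma = -1.0 * -9.070295 = 9.0703

9.0703


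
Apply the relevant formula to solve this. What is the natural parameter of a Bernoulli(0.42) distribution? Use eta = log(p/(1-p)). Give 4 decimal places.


Natural parameter for Bernoulli: eta = log(p/(1-p)).
p = 0.42, 1-p = 0.58.
p/(1-p) = 0.724138.
eta = log(0.724138) = -0.3228

-0.3228


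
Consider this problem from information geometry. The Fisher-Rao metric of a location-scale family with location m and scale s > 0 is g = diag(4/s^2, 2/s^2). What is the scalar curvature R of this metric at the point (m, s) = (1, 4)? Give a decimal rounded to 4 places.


The metric has the form g = (A dm^2 + B ds^2)/s^2 with A = 4, B = 2.
Substitute u = sqrt(A/B)*m: g = B*(du^2 + ds^2)/s^2, i.e. B times the
Poincare upper half-plane metric, which has constant Gaussian curvature -1.
Scaling a 2D metric by a constant c divides the Gaussian curvature by c,
so K = -1/B = -1/(2) = -0.5000 everywhere (the point (m, s) = (1, 4) is irrelevant:
the curvature is constant).
Scalar curvature in dimension 2: R = 2K = -2/(2) = -1.0000.

-1.0000


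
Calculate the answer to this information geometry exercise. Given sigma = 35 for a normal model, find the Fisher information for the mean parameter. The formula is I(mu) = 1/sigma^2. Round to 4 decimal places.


The Fisher information for the mean of a normal distribution is I(mu) = 1/sigma^2.
sigma = 35, so sigma^2 = 1225.
I(mu) = 1/1225 = 0.0008

0.0008


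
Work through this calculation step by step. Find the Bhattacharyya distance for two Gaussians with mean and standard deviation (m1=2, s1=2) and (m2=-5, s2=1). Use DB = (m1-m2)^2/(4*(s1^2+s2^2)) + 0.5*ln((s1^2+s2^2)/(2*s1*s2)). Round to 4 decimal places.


Bhattacharyya distance between two Gaussians:
DB = (m1-m2)^2/(4*(s1^2+s2^2)) + (1/2)*ln((s1^2+s2^2)/(2*s1*s2)).
(m1-m2)^2 = (7)^2 = 49.
s1^2+s2^2 = 4 + 1 = 5.
term1 = 49/20 = 2.45.
term2 = 0.5*ln(5/4.0) = 0.111572.
DB = 2.45 + 0.111572 = 2.5616

2.5616


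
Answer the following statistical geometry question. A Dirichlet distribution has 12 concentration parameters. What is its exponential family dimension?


Exponential family dimension calculation:
Dirichlet with 12 components has 12 natural parameters.

12


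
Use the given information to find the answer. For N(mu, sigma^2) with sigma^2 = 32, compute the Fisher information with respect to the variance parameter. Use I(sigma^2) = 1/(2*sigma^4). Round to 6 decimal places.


Fisher information for variance: I(sigma^2) = 1/(2*sigma^4).
sigma^2 = 32, so sigma^4 = 1024.
I = 1/(2*1024) = 1/2048 = 0.000488

0.000488


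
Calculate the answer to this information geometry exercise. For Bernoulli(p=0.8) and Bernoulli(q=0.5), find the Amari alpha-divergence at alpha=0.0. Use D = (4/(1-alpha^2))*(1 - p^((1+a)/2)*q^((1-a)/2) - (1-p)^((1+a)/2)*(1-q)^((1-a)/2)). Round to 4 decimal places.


Amari alpha-divergence:
D = (4/(1-alpha^2))*(1 - p^((1+a)/2)*q^((1-a)/2) - (1-p)^((1+a)/2)*(1-q)^((1-a)/2)).
alpha = 0.0, p = 0.8, q = 0.5.
e1 = (1+alpha)/2 = 0.5, e2 = (1-alpha)/2 = 0.5.
t1 = p^e1 * q^e2 = 0.8^0.5 * 0.5^0.5 = 0.632456.
t2 = (1-p)^e1 * (1-q)^e2 = 0.2^0.5 * 0.5^0.5 = 0.316228.
4/(1-alpha^2) = 4.0.
D = 4.0*(1 - 0.632456 - 0.316228) = 0.2053

0.2053


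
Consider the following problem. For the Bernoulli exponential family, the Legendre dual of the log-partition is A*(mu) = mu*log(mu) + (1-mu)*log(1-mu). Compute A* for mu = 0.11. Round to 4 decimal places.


Legendre transform for Bernoulli:
A*(mu) = mu*log(mu) + (1-mu)*log(1-mu).
mu = 0.11, 1-mu = 0.89.
mu*log(mu) = 0.11*log(0.11) = -0.2428.
(1-mu)*log(1-mu) = 0.89*log(0.89) = -0.103715.
A* = -0.2428 + -0.103715 = -0.3465

-0.3465


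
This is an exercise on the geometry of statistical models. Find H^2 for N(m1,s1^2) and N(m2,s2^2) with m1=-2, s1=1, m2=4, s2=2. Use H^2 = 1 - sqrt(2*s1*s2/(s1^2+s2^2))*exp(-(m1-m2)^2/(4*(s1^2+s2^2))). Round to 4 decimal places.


Squared Hellinger distance for Gaussians:
H^2 = 1 - sqrt(2*s1*s2/(s1^2+s2^2)) * exp(-(m1-m2)^2/(4*(s1^2+s2^2))).
s1^2 = 1, s2^2 = 4, s1^2+s2^2 = 5.
sqrt(2*1*2/(5)) = 0.894427.
(m1-m2)^2 = (-6)^2 = 36.
exp(-36/(4*5)) = exp(-1.8) = 0.165299.
H^2 = 1 - 0.894427*0.165299 = 0.8522

0.8522


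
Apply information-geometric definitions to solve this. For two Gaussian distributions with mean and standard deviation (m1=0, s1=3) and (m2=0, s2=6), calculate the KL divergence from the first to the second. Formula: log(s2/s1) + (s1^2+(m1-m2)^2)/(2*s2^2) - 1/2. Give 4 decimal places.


KL divergence between normal distributions:
KL = log(s2/s1) + (s1^2 + (m1-m2)^2)/(2*s2^2) - 1/2.
log(6/3) = 0.693147.
(3^2 + (0-0)^2)/(2*6^2) = (9 + 0)/72 = 0.125.
KL = 0.693147 + 0.125 - 0.5 = 0.3181

0.3181


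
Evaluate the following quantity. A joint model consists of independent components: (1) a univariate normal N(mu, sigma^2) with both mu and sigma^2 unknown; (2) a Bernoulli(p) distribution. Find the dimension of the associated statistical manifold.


The dimension of a statistical manifold equals the number of free
(independent) real parameters of the model. For a product of independent
blocks the parameter counts add.
- normal (mu, sigma^2): 2.
- Bernoulli (p): 1.
Total = 2 + 1 = 3.
Dimension = 3

3


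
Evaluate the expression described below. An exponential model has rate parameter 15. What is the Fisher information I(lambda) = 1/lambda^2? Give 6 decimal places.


Fisher information for exponential: I(lambda) = 1/lambda^2.
lambda = 15, lambda^2 = 225.
I = 1/225 = 0.004444

0.004444


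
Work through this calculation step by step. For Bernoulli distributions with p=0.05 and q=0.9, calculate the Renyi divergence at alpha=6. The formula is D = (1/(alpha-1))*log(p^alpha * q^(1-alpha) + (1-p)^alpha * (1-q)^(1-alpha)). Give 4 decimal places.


Renyi divergence of order alpha between Bernoulli distributions:
D = (1/(alpha-1))*log(p^alpha * q^(1-alpha) + (1-p)^alpha * (1-q)^(1-alpha)).
alpha = 6, p = 0.05, q = 0.9.
p^alpha * q^(1-alpha) = 0.05^6 * 0.9^-5 = 0.0.
(1-p)^alpha * (1-q)^(1-alpha) = 0.95^6 * 0.1^-5 = 73509.189063.
sum = 0.0 + 73509.189063 = 73509.189063.
D = (1/5)*log(73509.189063) = 2.2410

2.2410


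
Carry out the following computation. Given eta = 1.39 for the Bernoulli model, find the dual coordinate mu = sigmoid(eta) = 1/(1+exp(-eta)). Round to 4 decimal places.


Dual coordinate (expectation parameter) for Bernoulli:
mu = 1/(1+exp(-eta)).
eta = 1.39.
exp(-eta) = exp(-1.39) = 0.249075.
mu = 1/(1+0.249075) = 0.8006

0.8006


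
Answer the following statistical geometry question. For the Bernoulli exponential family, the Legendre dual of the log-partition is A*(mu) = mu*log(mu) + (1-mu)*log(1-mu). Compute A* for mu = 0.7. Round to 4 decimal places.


Legendre transform for Bernoulli:
A*(mu) = mu*log(mu) + (1-mu)*log(1-mu).
mu = 0.7, 1-mu = 0.3.
mu*log(mu) = 0.7*log(0.7) = -0.249672.
(1-mu)*log(1-mu) = 0.3*log(0.3) = -0.361192.
A* = -0.249672 + -0.361192 = -0.6109

-0.6109


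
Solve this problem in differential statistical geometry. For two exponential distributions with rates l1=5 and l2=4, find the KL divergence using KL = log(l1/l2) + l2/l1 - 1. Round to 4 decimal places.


KL divergence for exponential family:
KL = log(l1/l2) + l2/l1 - 1.
log(5/4) = 0.223144.
4/5 = 0.8.
KL = 0.223144 + 0.8 - 1 = 0.0231

0.0231


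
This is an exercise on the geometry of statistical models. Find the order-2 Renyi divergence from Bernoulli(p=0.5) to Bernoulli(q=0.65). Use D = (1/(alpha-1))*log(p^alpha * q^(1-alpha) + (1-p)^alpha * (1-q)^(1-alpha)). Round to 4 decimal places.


Renyi divergence of order alpha between Bernoulli distributions:
D = (1/(alpha-1))*log(p^alpha * q^(1-alpha) + (1-p)^alpha * (1-q)^(1-alpha)).
alpha = 2, p = 0.5, q = 0.65.
p^alpha * q^(1-alpha) = 0.5^2 * 0.65^-1 = 0.384615.
(1-p)^alpha * (1-q)^(1-alpha) = 0.5^2 * 0.35^-1 = 0.714286.
sum = 0.384615 + 0.714286 = 1.098901.
D = (1/1)*log(1.098901) = 0.0943

0.0943


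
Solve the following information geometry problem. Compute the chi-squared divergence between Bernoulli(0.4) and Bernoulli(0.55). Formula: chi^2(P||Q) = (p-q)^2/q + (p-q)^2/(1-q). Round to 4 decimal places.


Chi-squared divergence between Bernoulli distributions:
chi^2 = (p-q)^2/q + (p-q)^2/(1-q).
p = 0.4, q = 0.55, p-q = -0.15.
(p-q)^2 = 0.0225.
term1 = 0.0225/0.55 = 0.040909.
term2 = 0.0225/0.45 = 0.05.
chi^2 = 0.040909 + 0.05 = 0.0909

0.0909


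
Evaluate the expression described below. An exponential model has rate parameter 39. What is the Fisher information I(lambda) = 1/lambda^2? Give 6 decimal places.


Fisher information for exponential: I(lambda) = 1/lambda^2.
lambda = 39, lambda^2 = 1521.
I = 1/1521 = 0.000657

0.000657


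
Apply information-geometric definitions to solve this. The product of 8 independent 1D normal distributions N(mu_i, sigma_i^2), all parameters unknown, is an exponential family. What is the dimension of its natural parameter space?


Exponential family dimension calculation:
Each univariate normal has two natural parameters (mu/sigma^2 and -1/(2 sigma^2)).
With 8 independent components, dim = 2 * 8 = 16.

16


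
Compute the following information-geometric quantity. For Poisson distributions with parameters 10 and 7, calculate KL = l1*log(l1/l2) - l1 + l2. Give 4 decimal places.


KL divergence for Poisson:
KL = l1*log(l1/l2) - l1 + l2.
l1 = 10, l2 = 7.
log(10/7) = 0.356675.
l1*log(l1/l2) = 10 * 0.356675 = 3.566749.
KL = 3.566749 - 10 + 7 = 0.5667

0.5667


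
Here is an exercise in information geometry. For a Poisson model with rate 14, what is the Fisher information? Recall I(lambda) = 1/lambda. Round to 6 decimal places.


Fisher information for Poisson: I(lambda) = 1/lambda.
lambda = 14.
I(lambda) = 1/14 = 0.071429

0.071429


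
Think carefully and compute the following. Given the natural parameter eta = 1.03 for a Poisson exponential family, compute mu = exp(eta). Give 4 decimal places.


Expectation parameter for Poisson exponential family:
mu = exp(eta).
eta = 1.03.
mu = exp(1.03) = 2.8011

2.8011


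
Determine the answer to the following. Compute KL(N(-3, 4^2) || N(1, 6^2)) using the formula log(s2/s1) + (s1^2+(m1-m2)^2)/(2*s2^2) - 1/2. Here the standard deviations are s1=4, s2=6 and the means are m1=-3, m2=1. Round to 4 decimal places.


KL divergence between normal distributions:
KL = log(s2/s1) + (s1^2 + (m1-m2)^2)/(2*s2^2) - 1/2.
log(6/4) = 0.405465.
(4^2 + (-3-1)^2)/(2*6^2) = (16 + 16)/72 = 0.444444.
KL = 0.405465 + 0.444444 - 0.5 = 0.3499

0.3499


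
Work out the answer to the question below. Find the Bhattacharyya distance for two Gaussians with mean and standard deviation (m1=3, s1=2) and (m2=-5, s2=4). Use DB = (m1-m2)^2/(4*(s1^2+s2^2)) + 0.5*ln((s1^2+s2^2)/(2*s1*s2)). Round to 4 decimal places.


Bhattacharyya distance between two Gaussians:
DB = (m1-m2)^2/(4*(s1^2+s2^2)) + (1/2)*ln((s1^2+s2^2)/(2*s1*s2)).
(m1-m2)^2 = (8)^2 = 64.
s1^2+s2^2 = 4 + 16 = 20.
term1 = 64/80 = 0.8.
term2 = 0.5*ln(20/16.0) = 0.111572.
DB = 0.8 + 0.111572 = 0.9116

0.9116


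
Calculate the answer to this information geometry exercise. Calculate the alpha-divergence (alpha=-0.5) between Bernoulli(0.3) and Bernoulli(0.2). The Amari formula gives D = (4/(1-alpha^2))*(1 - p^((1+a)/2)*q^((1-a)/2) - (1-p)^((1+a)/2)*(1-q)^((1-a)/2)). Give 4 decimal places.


Amari alpha-divergence:
D = (4/(1-alpha^2))*(1 - p^((1+a)/2)*q^((1-a)/2) - (1-p)^((1+a)/2)*(1-q)^((1-a)/2)).
alpha = -0.5, p = 0.3, q = 0.2.
e1 = (1+alpha)/2 = 0.25, e2 = (1-alpha)/2 = 0.75.
t1 = p^e1 * q^e2 = 0.3^0.25 * 0.2^0.75 = 0.221336.
t2 = (1-p)^e1 * (1-q)^e2 = 0.7^0.25 * 0.8^0.75 = 0.773735.
4/(1-alpha^2) = 5.333333.
D = 5.333333*(1 - 0.221336 - 0.773735) = 0.0263

0.0263


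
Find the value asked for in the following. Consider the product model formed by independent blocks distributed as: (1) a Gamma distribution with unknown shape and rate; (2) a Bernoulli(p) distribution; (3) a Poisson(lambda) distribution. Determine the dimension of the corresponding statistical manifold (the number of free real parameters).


The dimension of a statistical manifold equals the number of free
(independent) real parameters of the model. For a product of independent
blocks the parameter counts add.
- Gamma (shape, rate): 2.
- Bernoulli (p): 1.
- Poisson (lambda): 1.
Total = 2 + 1 + 1 = 4.
Dimension = 4

4


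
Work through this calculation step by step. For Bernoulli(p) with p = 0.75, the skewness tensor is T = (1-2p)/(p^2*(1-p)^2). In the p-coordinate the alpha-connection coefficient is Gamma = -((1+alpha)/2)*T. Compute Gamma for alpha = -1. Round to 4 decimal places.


Skewness (Amari-Chentsov) tensor: T = (1-2p)/(p^2*(1-p)^2).
p = 0.75, 1-2p = -0.5, p^2 = 0.5625, (1-p)^2 = 0.0625.
T = -0.5/(0.5625 * 0.0625) = -14.222222.
In the p-coordinate, Gamma^(alpha) = Gamma^(0) - (alpha/2)*T with Gamma^(0) = (1/2)*g'(p) = -T/2,
so Gamma^(alpha) = -((1+alpha)/2)*T.
alpha = -1, -(1+alpha)/2 = 0.0.
Gamma = 0.0 * -14.222222 = 0.0000

0.0000


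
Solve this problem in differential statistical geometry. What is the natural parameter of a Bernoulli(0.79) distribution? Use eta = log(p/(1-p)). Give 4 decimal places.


Natural parameter for Bernoulli: eta = log(p/(1-p)).
p = 0.79, 1-p = 0.21.
p/(1-p) = 3.761905.
eta = log(3.761905) = 1.3249

1.3249


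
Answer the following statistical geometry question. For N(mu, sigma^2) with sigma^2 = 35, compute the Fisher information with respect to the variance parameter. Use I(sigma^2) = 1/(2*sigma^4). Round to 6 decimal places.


Fisher information for variance: I(sigma^2) = 1/(2*sigma^4).
sigma^2 = 35, so sigma^4 = 1225.
I = 1/(2*1225) = 1/2450 = 0.000408

0.000408


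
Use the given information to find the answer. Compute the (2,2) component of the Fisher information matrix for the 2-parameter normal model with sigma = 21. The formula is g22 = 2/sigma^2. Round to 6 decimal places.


For the 2-parameter normal family, the Fisher metric has:
  g11 = 1/sigma^2, g22 = 2/sigma^2.
sigma = 21, sigma^2 = 441.
g22 = 0.004535

0.004535
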